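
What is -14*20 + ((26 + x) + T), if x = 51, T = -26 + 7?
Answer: -222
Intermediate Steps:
T = -19
-14*20 + ((26 + x) + T) = -14*20 + ((26 + 51) - 19) = -280 + (77 - 19) = -280 + 58 = -222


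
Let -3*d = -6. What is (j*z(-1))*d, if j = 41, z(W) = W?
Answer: -82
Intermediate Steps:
d = 2 (d = -1/3*(-6) = 2)
(j*z(-1))*d = (41*(-1))*2 = -41*2 = -82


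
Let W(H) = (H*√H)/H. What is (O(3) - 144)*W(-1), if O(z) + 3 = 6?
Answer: -141*I ≈ -141.0*I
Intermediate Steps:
O(z) = 3 (O(z) = -3 + 6 = 3)
W(H) = √H (W(H) = H^(3/2)/H = √H)
(O(3) - 144)*W(-1) = (3 - 144)*√(-1) = -141*I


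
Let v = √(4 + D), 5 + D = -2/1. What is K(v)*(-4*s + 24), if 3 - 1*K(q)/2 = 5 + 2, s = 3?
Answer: -96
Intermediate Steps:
D = -7 (D = -5 - 2/1 = -5 - 2*1 = -5 - 2 = -7)
v = I*√3 (v = √(4 - 7) = √(-3) = I*√3 ≈ 1.732*I)
K(q) = -8 (K(q) = 6 - 2*(5 + 2) = 6 - 2*7 = 6 - 14 = -8)
K(v)*(-4*s + 24) = -8*(-4*3 + 24) = -8*(-12 + 24) = -8*12 = -96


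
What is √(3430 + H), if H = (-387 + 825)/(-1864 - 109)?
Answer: 2*√3337799074/1973 ≈ 58.564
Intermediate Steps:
H = -438/1973 (H = 438/(-1973) = 438*(-1/1973) = -438/1973 ≈ -0.22200)
√(3430 + H) = √(3430 - 438/1973) = √(6766952/1973) = 2*√3337799074/1973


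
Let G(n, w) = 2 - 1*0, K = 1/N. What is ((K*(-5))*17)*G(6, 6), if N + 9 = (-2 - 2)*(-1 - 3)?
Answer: -170/7 ≈ -24.286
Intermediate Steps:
N = 7 (N = -9 + (-2 - 2)*(-1 - 3) = -9 - 4*(-4) = -9 + 16 = 7)
K = ⅐ (K = 1/7 = ⅐ ≈ 0.14286)
G(n, w) = 2 (G(n, w) = 2 + 0 = 2)
((K*(-5))*17)*G(6, 6) = (((⅐)*(-5))*17)*2 = -5/7*17*2 = -85/7*2 = -170/7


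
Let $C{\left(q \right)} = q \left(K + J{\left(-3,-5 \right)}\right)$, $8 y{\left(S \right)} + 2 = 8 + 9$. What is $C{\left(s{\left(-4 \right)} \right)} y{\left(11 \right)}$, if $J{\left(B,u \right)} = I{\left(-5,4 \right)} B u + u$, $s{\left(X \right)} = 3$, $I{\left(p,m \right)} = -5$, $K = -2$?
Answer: $- \frac{1845}{4} \approx -461.25$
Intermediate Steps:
$y{\left(S \right)} = \frac{15}{8}$ ($y{\left(S \right)} = - \frac{1}{4} + \frac{8 + 9}{8} = - \frac{1}{4} + \frac{1}{8} \cdot 17 = - \frac{1}{4} + \frac{17}{8} = \frac{15}{8}$)
$J{\left(B,u \right)} = u - 5 B u$ ($J{\left(B,u \right)} = - 5 B u + u = u - 5 B u$)
$C{\left(q \right)} = - 82 q$ ($C{\left(q \right)} = q \left(-2 - 5 \left(1 - -15\right)\right) = q \left(-2 - 5 \left(1 + 15\right)\right) = q \left(-2 - 80\right) = q \left(-82\right) = - 82 q$)
$C{\left(s{\left(-4 \right)} \right)} y{\left(11 \right)} = \left(-82\right) 3 \cdot \frac{15}{8} = \left(-246\right) \frac{15}{8} = - \frac{1845}{4}$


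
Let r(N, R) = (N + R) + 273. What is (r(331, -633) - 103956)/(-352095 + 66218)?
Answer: 103985/285877 ≈ 0.36374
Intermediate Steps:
r(N, R) = 273 + N + R
(r(331, -633) - 103956)/(-352095 + 66218) = ((273 + 331 - 633) - 103956)/(-352095 + 66218) = (-29 - 103956)/(-285877) = -103985*(-1/285877) = 103985/285877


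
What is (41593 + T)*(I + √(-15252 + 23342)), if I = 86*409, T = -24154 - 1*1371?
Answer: 565175832 + 16068*√8090 ≈ 5.6662e+8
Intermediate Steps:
T = -25525 (T = -24154 - 1371 = -25525)
I = 35174
(41593 + T)*(I + √(-15252 + 23342)) = (41593 - 25525)*(35174 + √(-15252 + 23342)) = 16068*(35174 + √8090) = 565175832 + 16068*√8090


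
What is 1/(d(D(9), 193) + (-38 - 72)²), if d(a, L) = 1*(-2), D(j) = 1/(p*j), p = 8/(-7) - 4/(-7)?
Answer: 1/12098 ≈ 8.2658e-5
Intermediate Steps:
p = -4/7 (p = 8*(-⅐) - 4*(-⅐) = -8/7 + 4/7 = -4/7 ≈ -0.57143)
D(j) = -7/(4*j) (D(j) = 1/((-4/7)*j) = -7/(4*j))
d(a, L) = -2
1/(d(D(9), 193) + (-38 - 72)²) = 1/(-2 + (-38 - 72)²) = 1/(-2 + (-110)²) = 1/(-2 + 12100) = 1/12098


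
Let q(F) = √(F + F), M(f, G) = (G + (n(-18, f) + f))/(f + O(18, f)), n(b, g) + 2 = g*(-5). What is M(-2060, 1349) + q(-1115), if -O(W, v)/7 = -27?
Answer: -9587/1871 + I*√2230 ≈ -5.124 + 47.223*I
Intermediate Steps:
n(b, g) = -2 - 5*g (n(b, g) = -2 + g*(-5) = -2 - 5*g)
O(W, v) = 189 (O(W, v) = -7*(-27) = 189)
M(f, G) = (-2 + G - 4*f)/(189 + f) (M(f, G) = (G + ((-2 - 5*f) + f))/(f + 189) = (G + (-2 - 4*f))/(189 + f) = (-2 + G - 4*f)/(189 + f))
q(F) = √2*√F (q(F) = √(2*F) = √2*√F)
M(-2060, 1349) + q(-1115) = (-2 + 1349 - 4*(-2060))/(189 - 2060) + √2*√(-1115) = (-2 + 1349 + 8240)/(-1871) + √2*(I*√1115) = -1/1871*9587 + I*√2230 = -9587/1871 + I*√2230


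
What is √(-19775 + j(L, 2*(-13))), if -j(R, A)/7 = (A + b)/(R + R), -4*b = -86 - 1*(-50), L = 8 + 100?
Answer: 7*I*√523014/36 ≈ 140.62*I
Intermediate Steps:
L = 108
b = 9 (b = -(-86 - 1*(-50))/4 = -(-86 + 50)/4 = -¼*(-36) = 9)
j(R, A) = -7*(9 + A)/(2*R) (j(R, A) = -7*(A + 9)/(R + R) = -7*(9 + A)/(2*R))
√(-19775 + j(L, 2*(-13))) = √(-19775 + (7/2)*(-9 - 2*(-13))/108) = √(-19775 + (7/2)*(1/108)*(-9 - 1*(-26))) = √(-19775 + (7/2)*(1/108)*(-9 + 26)) = √(-19775 + (7/2)*(1/108)*17) = √(-19775 + 119/216) = √(-4271281/216) = 7*I*√523014/36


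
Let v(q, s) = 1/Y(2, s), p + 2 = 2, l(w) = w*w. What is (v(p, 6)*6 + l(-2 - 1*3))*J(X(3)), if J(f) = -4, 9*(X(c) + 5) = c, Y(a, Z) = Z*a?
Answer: -102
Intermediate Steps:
l(w) = w²
X(c) = -5 + c/9
p = 0 (p = -2 + 2 = 0)
v(q, s) = 1/(2*s) (v(q, s) = 1/(s*2) = 1/(2*s))
(v(p, 6)*6 + l(-2 - 1*3))*J(X(3)) = (((½)/6)*6 + (-2 - 1*3)²)*(-4) = (((½)*(⅙))*6 + (-2 - 3)²)*(-4) = ((1/12)*6 + (-5)²)*(-4) = (½ + 25)*(-4) = (51/2)*(-4) = -102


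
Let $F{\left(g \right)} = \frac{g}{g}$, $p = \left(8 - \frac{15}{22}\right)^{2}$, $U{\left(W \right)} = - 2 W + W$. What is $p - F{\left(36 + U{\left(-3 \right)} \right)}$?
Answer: $\frac{25437}{484} \approx 52.556$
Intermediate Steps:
$U{\left(W \right)} = - W$
$p = \frac{25921}{484}$ ($p = \left(8 - \frac{15}{22}\right)^{2} = \left(\frac{161}{22}\right)^{2} = \frac{25921}{484} \approx 53.556$)
$F{\left(g \right)} = 1$
$p - F{\left(36 + U{\left(-3 \right)} \right)} = \frac{25921}{484} - 1 = \frac{25437}{484}$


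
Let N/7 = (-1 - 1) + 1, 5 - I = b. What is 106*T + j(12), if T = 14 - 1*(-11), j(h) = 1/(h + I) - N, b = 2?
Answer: 39856/15 ≈ 2657.1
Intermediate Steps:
I = 3 (I = 5 - 1*2 = 5 - 2 = 3)
N = -7 (N = 7*((-1 - 1) + 1) = 7*(-2 + 1) = 7*(-1) = -7)
j(h) = 7 + 1/(3 + h) (j(h) = 1/(h + 3) - 1*(-7) = 1/(3 + h) + 7 = 7 + 1/(3 + h))
T = 25 (T = 14 + 11 = 25)
106*T + j(12) = 106*25 + (22 + 7*12)/(3 + 12) = 2650 + (22 + 84)/15 = 2650 + (1/15)*106 = 2650 + 106/15 = 39856/15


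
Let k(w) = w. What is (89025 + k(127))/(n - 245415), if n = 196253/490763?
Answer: -2734531436/7527525337 ≈ -0.36327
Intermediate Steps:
n = 196253/490763 (n = 196253*(1/490763) = 196253/490763 ≈ 0.39989)
(89025 + k(127))/(n - 245415) = (89025 + 127)/(196253/490763 - 245415) = 89152/(-120440405392/490763) = 89152*(-490763/120440405392) = -2734531436/7527525337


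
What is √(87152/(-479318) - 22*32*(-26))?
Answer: 2*√5363806562790/34237 ≈ 135.29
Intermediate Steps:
√(87152/(-479318) - 22*32*(-26)) = √(87152*(-1/479318) - 704*(-26)) = √(-43576/239659 + 18304) = √(4386674760/239659) = 2*√5363806562790/34237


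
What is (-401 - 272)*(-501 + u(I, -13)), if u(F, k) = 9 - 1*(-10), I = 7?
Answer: 324386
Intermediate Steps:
u(F, k) = 19 (u(F, k) = 9 + 10 = 19)
(-401 - 272)*(-501 + u(I, -13)) = (-401 - 272)*(-501 + 19) = -673*(-482) = 324386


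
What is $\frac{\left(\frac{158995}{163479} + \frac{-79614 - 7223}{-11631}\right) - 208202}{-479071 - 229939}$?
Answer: $\frac{4398492068817}{14979208964261} \approx 0.29364$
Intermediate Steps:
$\frac{\left(\frac{158995}{163479} + \frac{-79614 - 7223}{-11631}\right) - 208202}{-479071 - 229939} = \frac{\left(158995 \cdot \frac{1}{163479} + \left(-79614 - 7223\right) \left(- \frac{1}{11631}\right)\right) - 208202}{-709010} = \left(\left(\frac{158995}{163479} - - \frac{86837}{11631}\right) - 208202\right) \left(- \frac{1}{709010}\right) = \left(\left(\frac{158995}{163479} + \frac{86837}{11631}\right) - 208202\right) \left(- \frac{1}{709010}\right) = \left(\frac{1782810752}{211269361} - 208202\right) \left(- \frac{1}{709010}\right) = \left(- \frac{43984920688170}{211269361}\right) \left(- \frac{1}{709010}\right) = \frac{4398492068817}{14979208964261}$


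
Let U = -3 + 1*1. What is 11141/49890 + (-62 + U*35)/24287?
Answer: 263995987/1211678430 ≈ 0.21788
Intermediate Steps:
U = -2 (U = -3 + 1 = -2)
11141/49890 + (-62 + U*35)/24287 = 11141/49890 + (-62 - 2*35)/24287 = 11141*(1/49890) + (-62 - 70)*(1/24287) = 11141/49890 - 132*1/24287 = 11141/49890 - 132/24287 = 263995987/1211678430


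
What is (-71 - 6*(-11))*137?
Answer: -685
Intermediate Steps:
(-71 - 6*(-11))*137 = (-71 + 66)*137 = -5*137 = -685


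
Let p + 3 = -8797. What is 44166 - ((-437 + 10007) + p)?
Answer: 43396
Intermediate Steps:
p = -8800 (p = -3 - 8797 = -8800)
44166 - ((-437 + 10007) + p) = 44166 - ((-437 + 10007) - 8800) = 44166 - (9570 - 8800) = 44166 - 1*770 = 44166 - 770 = 43396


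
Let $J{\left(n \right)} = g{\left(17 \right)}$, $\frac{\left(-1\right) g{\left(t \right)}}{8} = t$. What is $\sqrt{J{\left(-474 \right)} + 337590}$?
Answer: $\sqrt{337454} \approx 580.91$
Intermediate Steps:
$g{\left(t \right)} = - 8 t$
$J{\left(n \right)} = -136$ ($J{\left(n \right)} = \left(-8\right) 17 = -136$)
$\sqrt{J{\left(-474 \right)} + 337590} = \sqrt{-136 + 337590} = \sqrt{337454}$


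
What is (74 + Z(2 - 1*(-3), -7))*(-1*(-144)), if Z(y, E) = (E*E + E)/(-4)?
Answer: 9144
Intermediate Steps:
Z(y, E) = -E/4 - E²/4 (Z(y, E) = (E² + E)*(-¼) = (E + E²)*(-¼) = -E/4 - E²/4)
(74 + Z(2 - 1*(-3), -7))*(-1*(-144)) = (74 - ¼*(-7)*(1 - 7))*(-1*(-144)) = (74 - ¼*(-7)*(-6))*144 = (74 - 21/2)*144 = (127/2)*144 = 9144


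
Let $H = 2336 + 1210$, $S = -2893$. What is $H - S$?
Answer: $6439$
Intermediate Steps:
$H = 3546$
$H - S = 3546 - -2893 = 3546 + 2893 = 6439$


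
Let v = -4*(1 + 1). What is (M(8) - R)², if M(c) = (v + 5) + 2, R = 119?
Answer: 14400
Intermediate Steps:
v = -8 (v = -4*2 = -8)
M(c) = -1 (M(c) = (-8 + 5) + 2 = -3 + 2 = -1)
(M(8) - R)² = (-1 - 1*119)² = (-1 - 119)² = (-120)² = 14400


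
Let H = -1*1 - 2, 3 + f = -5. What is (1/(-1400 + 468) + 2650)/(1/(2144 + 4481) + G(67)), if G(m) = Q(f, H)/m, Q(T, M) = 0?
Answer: 16362418375/932 ≈ 1.7556e+7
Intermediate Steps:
f = -8 (f = -3 - 5 = -8)
H = -3 (H = -1 - 2 = -3)
G(m) = 0 (G(m) = 0/m = 0)
(1/(-1400 + 468) + 2650)/(1/(2144 + 4481) + G(67)) = (1/(-1400 + 468) + 2650)/(1/(2144 + 4481) + 0) = (1/(-932) + 2650)/(1/6625 + 0) = (-1/932 + 2650)/(1/6625 + 0) = 2469799/(932*(1/6625)) = (2469799/932)*6625 = 16362418375/932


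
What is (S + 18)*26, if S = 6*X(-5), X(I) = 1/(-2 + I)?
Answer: 3120/7 ≈ 445.71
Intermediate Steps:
S = -6/7 (S = 6/(-2 - 5) = 6/(-7) = 6*(-⅐) = -6/7 ≈ -0.85714)
(S + 18)*26 = (-6/7 + 18)*26 = (120/7)*26 = 3120/7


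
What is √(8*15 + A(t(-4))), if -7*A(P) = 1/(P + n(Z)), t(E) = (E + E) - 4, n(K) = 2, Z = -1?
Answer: √588070/70 ≈ 10.955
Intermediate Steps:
t(E) = -4 + 2*E (t(E) = 2*E - 4 = -4 + 2*E)
A(P) = -1/(7*(2 + P)) (A(P) = -1/(7*(P + 2)) = -1/(7*(2 + P)))
√(8*15 + A(t(-4))) = √(8*15 - 1/(14 + 7*(-4 + 2*(-4)))) = √(120 - 1/(14 + 7*(-4 - 8))) = √(120 - 1/(14 + 7*(-12))) = √(120 - 1/(14 - 84)) = √(120 - 1/(-70)) = √(120 - 1*(-1/70)) = √(120 + 1/70) = √(8401/70) = √588070/70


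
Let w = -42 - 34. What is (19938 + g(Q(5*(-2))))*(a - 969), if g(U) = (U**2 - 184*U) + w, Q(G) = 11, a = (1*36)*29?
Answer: 1346925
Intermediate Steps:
a = 1044 (a = 36*29 = 1044)
w = -76
g(U) = -76 + U**2 - 184*U (g(U) = (U**2 - 184*U) - 76 = -76 + U**2 - 184*U)
(19938 + g(Q(5*(-2))))*(a - 969) = (19938 + (-76 + 11**2 - 184*11))*(1044 - 969) = (19938 + (-76 + 121 - 2024))*75 = (19938 - 1979)*75 = 17959*75 = 1346925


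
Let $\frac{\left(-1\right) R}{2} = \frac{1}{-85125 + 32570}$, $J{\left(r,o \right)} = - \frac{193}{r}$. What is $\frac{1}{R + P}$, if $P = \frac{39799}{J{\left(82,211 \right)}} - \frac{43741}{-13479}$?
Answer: $- \frac{136719047085}{2311396071460601} \approx -5.915 \cdot 10^{-5}$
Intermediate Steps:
$R = \frac{2}{52555}$ ($R = - \frac{2}{-85125 + 32570} = - \frac{2}{-52555} = \left(-2\right) \left(- \frac{1}{52555}\right) = \frac{2}{52555} \approx 3.8055 \cdot 10^{-5}$)
$P = - \frac{43980517109}{2601447}$ ($P = \frac{39799}{\left(-193\right) \frac{1}{82}} - \frac{43741}{-13479} = \frac{39799}{\left(-193\right) \frac{1}{82}} - - \frac{43741}{13479} = \frac{39799}{- \frac{193}{82}} + \frac{43741}{13479} = 39799 \left(- \frac{82}{193}\right) + \frac{43741}{13479} = - \frac{3263518}{193} + \frac{43741}{13479} = - \frac{43980517109}{2601447} \approx -16906.0$)
$\frac{1}{R + P} = \frac{1}{\frac{2}{52555} - \frac{43980517109}{2601447}} = \frac{1}{- \frac{2311396071460601}{136719047085}} = - \frac{136719047085}{2311396071460601}$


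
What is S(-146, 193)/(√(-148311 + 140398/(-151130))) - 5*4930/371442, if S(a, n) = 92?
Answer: -12325/185721 - 46*I*√846871381416410/5603595457 ≈ -0.066363 - 0.23889*I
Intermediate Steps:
S(-146, 193)/(√(-148311 + 140398/(-151130))) - 5*4930/371442 = 92/(√(-148311 + 140398/(-151130))) - 5*4930/371442 = 92/(√(-148311 + 140398*(-1/151130))) - 24650*1/371442 = 92/(√(-148311 - 70199/75565)) - 12325/185721 = 92/(√(-11207190914/75565)) - 12325/185721 = 92/((I*√846871381416410/75565)) - 12325/185721 = 92*(-I*√846871381416410/11207190914) - 12325/185721 = -46*I*√846871381416410/5603595457 - 12325/185721 = -12325/185721 - 46*I*√846871381416410/5603595457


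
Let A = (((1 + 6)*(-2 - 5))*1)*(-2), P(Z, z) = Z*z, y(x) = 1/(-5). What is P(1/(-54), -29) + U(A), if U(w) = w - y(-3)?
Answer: 26659/270 ≈ 98.737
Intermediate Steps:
y(x) = -1/5
A = 98 (A = ((7*(-7))*1)*(-2) = -49*1*(-2) = -49*(-2) = 98)
U(w) = 1/5 + w (U(w) = w - 1*(-1/5) = w + 1/5 = 1/5 + w)
P(1/(-54), -29) + U(A) = -29/(-54) + (1/5 + 98) = -1/54*(-29) + 491/5 = 29/54 + 491/5 = 26659/270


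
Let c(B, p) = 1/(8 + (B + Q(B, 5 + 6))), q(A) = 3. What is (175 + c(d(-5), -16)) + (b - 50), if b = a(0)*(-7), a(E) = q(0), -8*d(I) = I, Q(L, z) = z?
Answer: 16336/157 ≈ 104.05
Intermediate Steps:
d(I) = -I/8
c(B, p) = 1/(19 + B) (c(B, p) = 1/(8 + (B + (5 + 6))) = 1/(8 + (B + 11)) = 1/(8 + (11 + B)) = 1/(19 + B))
a(E) = 3
b = -21 (b = 3*(-7) = -21)
(175 + c(d(-5), -16)) + (b - 50) = (175 + 1/(19 - ⅛*(-5))) + (-21 - 50) = (175 + 1/(19 + 5/8)) - 71 = (175 + 1/(157/8)) - 71 = (175 + 8/157) - 71 = 27483/157 - 71 = 16336/157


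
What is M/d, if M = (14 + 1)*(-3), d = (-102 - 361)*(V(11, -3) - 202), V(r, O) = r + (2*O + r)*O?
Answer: -45/95378 ≈ -0.00047181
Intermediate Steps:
V(r, O) = r + O*(r + 2*O) (V(r, O) = r + (r + 2*O)*O = r + O*(r + 2*O))
d = 95378 (d = (-102 - 361)*((11 + 2*(-3)**2 - 3*11) - 202) = -463*((11 + 2*9 - 33) - 202) = -463*((11 + 18 - 33) - 202) = -463*(-4 - 202) = -463*(-206) = 95378)
M = -45 (M = 15*(-3) = -45)
M/d = -45/95378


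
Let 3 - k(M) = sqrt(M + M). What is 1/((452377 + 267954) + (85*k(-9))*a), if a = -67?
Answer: 351623/247569365483 - 17085*I*sqrt(2)/495138730966 ≈ 1.4203e-6 - 4.8798e-8*I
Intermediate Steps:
k(M) = 3 - sqrt(2)*sqrt(M) (k(M) = 3 - sqrt(M + M) = 3 - sqrt(2*M) = 3 - sqrt(2)*sqrt(M))
1/((452377 + 267954) + (85*k(-9))*a) = 1/((452377 + 267954) + (85*(3 - sqrt(2)*sqrt(-9)))*(-67)) = 1/(720331 + (85*(3 - sqrt(2)*3*I))*(-67)) = 1/(720331 + (85*(3 - 3*I*sqrt(2)))*(-67)) = 1/(720331 + (255 - 255*I*sqrt(2))*(-67)) = 1/(720331 + (-17085 + 17085*I*sqrt(2))) = 1/(703246 + 17085*I*sqrt(2))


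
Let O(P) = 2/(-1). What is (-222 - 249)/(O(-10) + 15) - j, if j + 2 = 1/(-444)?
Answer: -197567/5772 ≈ -34.229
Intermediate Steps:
O(P) = -2 (O(P) = 2*(-1) = -2)
j = -889/444 (j = -2 + 1/(-444) = -2 - 1/444 = -889/444 ≈ -2.0023)
(-222 - 249)/(O(-10) + 15) - j = (-222 - 249)/(-2 + 15) - 1*(-889/444) = -471/13 + 889/444 = -197567/5772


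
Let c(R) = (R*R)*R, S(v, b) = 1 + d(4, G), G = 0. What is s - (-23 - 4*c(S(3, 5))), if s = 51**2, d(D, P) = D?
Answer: 3124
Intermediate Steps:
S(v, b) = 5 (S(v, b) = 1 + 4 = 5)
c(R) = R**3 (c(R) = R**2*R = R**3)
s = 2601
s - (-23 - 4*c(S(3, 5))) = 2601 - (-23 - 4*5**3) = 2601 - (-23 - 4*125) = 2601 - (-23 - 500) = 2601 - 1*(-523) = 2601 + 523 = 3124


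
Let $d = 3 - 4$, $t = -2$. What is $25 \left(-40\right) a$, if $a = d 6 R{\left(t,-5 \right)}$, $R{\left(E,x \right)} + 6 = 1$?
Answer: $-30000$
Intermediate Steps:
$R{\left(E,x \right)} = -5$ ($R{\left(E,x \right)} = -6 + 1 = -5$)
$d = -1$
$a = 30$ ($a = \left(-1\right) 6 \left(-5\right) = \left(-6\right) \left(-5\right) = 30$)
$25 \left(-40\right) a = 25 \left(-40\right) 30 = \left(-1000\right) 30 = -30000$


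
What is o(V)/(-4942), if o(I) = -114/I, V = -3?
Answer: -19/2471 ≈ -0.0076892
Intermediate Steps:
o(V)/(-4942) = -114/(-3)/(-4942) = -114*(-⅓)*(-1/4942) = 38*(-1/4942) = -19/2471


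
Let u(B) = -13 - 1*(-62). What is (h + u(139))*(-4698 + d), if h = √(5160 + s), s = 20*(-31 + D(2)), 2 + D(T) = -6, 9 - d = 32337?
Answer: -1814274 - 74052*√1095 ≈ -4.2647e+6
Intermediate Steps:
d = -32328 (d = 9 - 1*32337 = 9 - 32337 = -32328)
D(T) = -8 (D(T) = -2 - 6 = -8)
u(B) = 49 (u(B) = -13 + 62 = 49)
s = -780 (s = 20*(-31 - 8) = 20*(-39) = -780)
h = 2*√1095 (h = √(5160 - 780) = √4380 = 2*√1095 ≈ 66.182)
(h + u(139))*(-4698 + d) = (2*√1095 + 49)*(-4698 - 32328) = (49 + 2*√1095)*(-37026) = -1814274 - 74052*√1095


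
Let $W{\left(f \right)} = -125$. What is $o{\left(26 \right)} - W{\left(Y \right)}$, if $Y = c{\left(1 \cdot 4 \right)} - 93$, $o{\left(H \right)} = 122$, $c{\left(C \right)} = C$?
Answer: $247$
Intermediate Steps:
$Y = -89$ ($Y = 1 \cdot 4 - 93 = 4 - 93 = -89$)
$o{\left(26 \right)} - W{\left(Y \right)} = 122 - -125 = 122 + 125 = 247$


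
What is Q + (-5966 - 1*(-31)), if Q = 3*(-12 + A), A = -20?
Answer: -6031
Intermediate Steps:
Q = -96 (Q = 3*(-12 - 20) = 3*(-32) = -96)
Q + (-5966 - 1*(-31)) = -96 + (-5966 - 1*(-31)) = -96 + (-5966 + 31) = -96 - 5935 = -6031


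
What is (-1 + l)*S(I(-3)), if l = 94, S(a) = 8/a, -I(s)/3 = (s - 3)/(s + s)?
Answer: -248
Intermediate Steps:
I(s) = -3*(-3 + s)/(2*s) (I(s) = -3*(s - 3)/(s + s) = -3*(-3 + s)/(2*s))
(-1 + l)*S(I(-3)) = (-1 + 94)*(8/(((3/2)*(3 - 1*(-3))/(-3)))) = 93*(8/(((3/2)*(-⅓)*(3 + 3)))) = 93*(8/(((3/2)*(-⅓)*6))) = 93*(8/(-3)) = 93*(8*(-⅓)) = 93*(-8/3) = -248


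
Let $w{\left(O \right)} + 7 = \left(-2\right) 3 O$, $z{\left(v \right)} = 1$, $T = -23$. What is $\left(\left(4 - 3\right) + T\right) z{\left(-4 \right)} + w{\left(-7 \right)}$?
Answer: $13$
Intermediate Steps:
$w{\left(O \right)} = -7 - 6 O$ ($w{\left(O \right)} = -7 + \left(-2\right) 3 O = -7 - 6 O$)
$\left(\left(4 - 3\right) + T\right) z{\left(-4 \right)} + w{\left(-7 \right)} = \left(\left(4 - 3\right) - 23\right) 1 - -35 = \left(1 - 23\right) 1 + \left(-7 + 42\right) = \left(-22\right) 1 + 35 = -22 + 35 = 13$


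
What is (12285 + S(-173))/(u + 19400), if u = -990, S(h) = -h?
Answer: 6229/9205 ≈ 0.67670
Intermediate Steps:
(12285 + S(-173))/(u + 19400) = (12285 - 1*(-173))/(-990 + 19400) = (12285 + 173)/18410 = 12458*(1/18410) = 6229/9205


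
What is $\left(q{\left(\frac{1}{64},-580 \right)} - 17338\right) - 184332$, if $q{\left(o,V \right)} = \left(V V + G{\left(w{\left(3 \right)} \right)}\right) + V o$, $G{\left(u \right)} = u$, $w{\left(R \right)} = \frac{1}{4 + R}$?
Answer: $\frac{15088761}{112} \approx 1.3472 \cdot 10^{5}$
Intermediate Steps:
$q{\left(o,V \right)} = \frac{1}{7} + V^{2} + V o$ ($q{\left(o,V \right)} = \left(V V + \frac{1}{4 + 3}\right) + V o = \left(V^{2} + \frac{1}{7}\right) + V o = \left(\frac{1}{7} + V^{2}\right) + V o = \frac{1}{7} + V^{2} + V o$)
$\left(q{\left(\frac{1}{64},-580 \right)} - 17338\right) - 184332 = \left(\left(\frac{1}{7} + \left(-580\right)^{2} - \frac{580}{64}\right) - 17338\right) - 184332 = \left(\left(\frac{1}{7} + 336400 - \frac{145}{16}\right) - 17338\right) - 184332 = \left(\frac{37675801}{112} - 17338\right) - 184332 = \frac{35733945}{112} - 184332 = \frac{15088761}{112}$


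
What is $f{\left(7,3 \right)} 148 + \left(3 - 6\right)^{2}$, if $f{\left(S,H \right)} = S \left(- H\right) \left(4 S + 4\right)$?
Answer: $-99447$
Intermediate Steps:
$f{\left(S,H \right)} = - H S \left(4 + 4 S\right)$
$f{\left(7,3 \right)} 148 + \left(3 - 6\right)^{2} = \left(-4\right) 3 \cdot 7 \left(1 + 7\right) 148 + \left(3 - 6\right)^{2} = \left(-4\right) 3 \cdot 7 \cdot 8 \cdot 148 + \left(-3\right)^{2} = \left(-672\right) 148 + 9 = -99456 + 9 = -99447$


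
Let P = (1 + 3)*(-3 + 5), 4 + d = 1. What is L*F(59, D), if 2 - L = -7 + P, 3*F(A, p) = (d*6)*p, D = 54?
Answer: -324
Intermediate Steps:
d = -3 (d = -4 + 1 = -3)
P = 8 (P = 4*2 = 8)
F(A, p) = -6*p (F(A, p) = ((-3*6)*p)/3 = (-18*p)/3 = -6*p)
L = 1 (L = 2 - (-7 + 8) = 2 - 1*1 = 2 - 1 = 1)
L*F(59, D) = 1*(-6*54) = 1*(-324) = -324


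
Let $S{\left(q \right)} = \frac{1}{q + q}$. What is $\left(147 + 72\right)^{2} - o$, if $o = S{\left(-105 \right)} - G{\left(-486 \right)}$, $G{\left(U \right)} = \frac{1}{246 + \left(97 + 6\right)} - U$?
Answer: $\frac{3550681189}{73290} \approx 48447.0$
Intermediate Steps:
$S{\left(q \right)} = \frac{1}{2 q}$
$G{\left(U \right)} = \frac{1}{349} - U$ ($G{\left(U \right)} = \frac{1}{246 + 103} - U = \frac{1}{349} - U$)
$o = - \frac{35619499}{73290}$ ($o = \frac{1}{2 \left(-105\right)} - \left(\frac{1}{349} - -486\right) = \frac{1}{2} \left(- \frac{1}{105}\right) - \left(\frac{1}{349} + 486\right) = - \frac{1}{210} - \frac{169615}{349} = - \frac{35619499}{73290} \approx -486.01$)
$\left(147 + 72\right)^{2} - o = \left(147 + 72\right)^{2} - - \frac{35619499}{73290} = 219^{2} + \frac{35619499}{73290} = 47961 + \frac{35619499}{73290} = \frac{3550681189}{73290}$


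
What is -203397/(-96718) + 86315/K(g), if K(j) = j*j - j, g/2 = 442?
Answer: 83557108627/37747681348 ≈ 2.2136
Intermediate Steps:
g = 884 (g = 2*442 = 884)
K(j) = j² - j
-203397/(-96718) + 86315/K(g) = -203397/(-96718) + 86315/((884*(-1 + 884))) = -203397*(-1/96718) + 86315/((884*883)) = 203397/96718 + 86315/780572 = 83557108627/37747681348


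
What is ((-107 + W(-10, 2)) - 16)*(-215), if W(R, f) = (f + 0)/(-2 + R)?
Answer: 158885/6 ≈ 26481.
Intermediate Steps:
W(R, f) = f/(-2 + R)
((-107 + W(-10, 2)) - 16)*(-215) = ((-107 + 2/(-2 - 10)) - 16)*(-215) = ((-107 + 2/(-12)) - 16)*(-215) = ((-107 + 2*(-1/12)) - 16)*(-215) = ((-107 - ⅙) - 16)*(-215) = (-643/6 - 16)*(-215) = -739/6*(-215) = 158885/6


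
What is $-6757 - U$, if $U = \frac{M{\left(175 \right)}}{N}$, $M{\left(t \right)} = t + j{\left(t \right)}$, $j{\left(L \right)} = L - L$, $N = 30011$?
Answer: $- \frac{202784502}{30011} \approx -6757.0$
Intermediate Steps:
$j{\left(L \right)} = 0$
$M{\left(t \right)} = t$ ($M{\left(t \right)} = t + 0 = t$)
$U = \frac{175}{30011} \approx 0.0058312$
$-6757 - U = -6757 - \frac{175}{30011} = - \frac{202784502}{30011}$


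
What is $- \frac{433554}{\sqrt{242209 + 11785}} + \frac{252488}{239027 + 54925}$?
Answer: $\frac{31561}{36744} - \frac{216777 \sqrt{253994}}{126997} \approx -859.4$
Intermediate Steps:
$- \frac{433554}{\sqrt{242209 + 11785}} + \frac{252488}{239027 + 54925} = - \frac{433554}{\sqrt{253994}} + \frac{252488}{293952} = - 433554 \frac{\sqrt{253994}}{253994} + 252488 \cdot \frac{1}{293952} = - \frac{216777 \sqrt{253994}}{126997} + \frac{31561}{36744} = \frac{31561}{36744} - \frac{216777 \sqrt{253994}}{126997}$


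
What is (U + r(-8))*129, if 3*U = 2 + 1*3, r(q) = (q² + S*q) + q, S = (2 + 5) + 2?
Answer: -1849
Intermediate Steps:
S = 9 (S = 7 + 2 = 9)
r(q) = q² + 10*q (r(q) = (q² + 9*q) + q = q² + 10*q)
U = 5/3 (U = (2 + 1*3)/3 = (2 + 3)/3 = (⅓)*5 = 5/3 ≈ 1.6667)
(U + r(-8))*129 = (5/3 - 8*(10 - 8))*129 = (5/3 - 8*2)*129 = (5/3 - 16)*129 = -43/3*129 = -1849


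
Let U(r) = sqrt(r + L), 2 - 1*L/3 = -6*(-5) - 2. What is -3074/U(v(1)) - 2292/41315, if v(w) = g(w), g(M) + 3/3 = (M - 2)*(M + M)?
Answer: -2292/41315 + 3074*I/9 ≈ -0.055476 + 341.56*I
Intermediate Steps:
L = -78 (L = 6 - 3*(-6*(-5) - 2) = 6 - 3*(30 - 2) = 6 - 3*28 = 6 - 84 = -78)
g(M) = -1 + 2*M*(-2 + M) (g(M) = -1 + (M - 2)*(M + M) = -1 + (-2 + M)*(2*M) = -1 + 2*M*(-2 + M))
v(w) = -1 - 4*w + 2*w**2
U(r) = sqrt(-78 + r) (U(r) = sqrt(r - 78) = sqrt(-78 + r))
-3074/U(v(1)) - 2292/41315 = -3074/sqrt(-78 + (-1 - 4*1 + 2*1**2)) - 2292/41315 = -3074/sqrt(-78 + (-1 - 4 + 2*1)) - 2292*1/41315 = -3074/sqrt(-78 + (-1 - 4 + 2)) - 2292/41315 = -3074/sqrt(-78 - 3) - 2292/41315 = -3074*(-I/9) - 2292/41315 = -(-3074)*I/9 - 2292/41315 = 3074*I/9 - 2292/41315 = -2292/41315 + 3074*I/9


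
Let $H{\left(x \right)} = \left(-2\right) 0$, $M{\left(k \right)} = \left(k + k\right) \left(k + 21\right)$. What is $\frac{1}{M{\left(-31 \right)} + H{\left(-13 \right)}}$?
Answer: $\frac{1}{620} \approx 0.0016129$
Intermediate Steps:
$M{\left(k \right)} = 2 k \left(21 + k\right)$
$H{\left(x \right)} = 0$
$\frac{1}{M{\left(-31 \right)} + H{\left(-13 \right)}} = \frac{1}{2 \left(-31\right) \left(21 - 31\right) + 0} = \frac{1}{2 \left(-31\right) \left(-10\right) + 0} = \frac{1}{620 + 0} = \frac{1}{620}$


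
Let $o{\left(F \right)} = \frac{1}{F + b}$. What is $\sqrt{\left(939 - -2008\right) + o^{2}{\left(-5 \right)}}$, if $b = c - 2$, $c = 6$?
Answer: $2 \sqrt{737} \approx 54.295$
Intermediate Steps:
$b = 4$ ($b = 6 - 2 = 4$)
$o{\left(F \right)} = \frac{1}{4 + F}$ ($o{\left(F \right)} = \frac{1}{F + 4} = \frac{1}{4 + F}$)
$\sqrt{\left(939 - -2008\right) + o^{2}{\left(-5 \right)}} = \sqrt{\left(939 - -2008\right) + \left(\frac{1}{4 - 5}\right)^{2}} = \sqrt{\left(939 + 2008\right) + \left(\frac{1}{-1}\right)^{2}} = \sqrt{2947 + \left(-1\right)^{2}} = \sqrt{2947 + 1} = \sqrt{2948} = 2 \sqrt{737}$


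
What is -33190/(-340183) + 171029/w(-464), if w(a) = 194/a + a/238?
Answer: -1606263249008926/22236742161 ≈ -72235.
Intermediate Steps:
w(a) = 194/a + a/238 (w(a) = 194/a + a*(1/238) = 194/a + a/238)
-33190/(-340183) + 171029/w(-464) = -33190/(-340183) + 171029/(194/(-464) + (1/238)*(-464)) = -33190*(-1/340183) + 171029/(194*(-1/464) - 232/119) = 33190/340183 + 171029/(-97/232 - 232/119) = 33190/340183 + 171029/(-65367/27608) = 33190/340183 + 171029*(-27608/65367) = 33190/340183 - 4721768632/65367 = -1606263249008926/22236742161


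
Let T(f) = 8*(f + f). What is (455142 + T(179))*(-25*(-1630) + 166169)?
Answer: 94770143514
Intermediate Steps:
T(f) = 16*f (T(f) = 8*(2*f) = 16*f)
(455142 + T(179))*(-25*(-1630) + 166169) = (455142 + 16*179)*(-25*(-1630) + 166169) = (455142 + 2864)*(-1*(-40750) + 166169) = 458006*(40750 + 166169) = 458006*206919 = 94770143514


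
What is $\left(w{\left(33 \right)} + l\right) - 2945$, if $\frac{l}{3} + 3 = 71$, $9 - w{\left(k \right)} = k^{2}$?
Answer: $-3821$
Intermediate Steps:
$w{\left(k \right)} = 9 - k^{2}$
$l = 204$ ($l = -9 + 3 \cdot 71 = -9 + 213 = 204$)
$\left(w{\left(33 \right)} + l\right) - 2945 = \left(\left(9 - 33^{2}\right) + 204\right) - 2945 = \left(\left(9 - 1089\right) + 204\right) - 2945 = \left(-1080 + 204\right) - 2945 = -876 - 2945 = -3821$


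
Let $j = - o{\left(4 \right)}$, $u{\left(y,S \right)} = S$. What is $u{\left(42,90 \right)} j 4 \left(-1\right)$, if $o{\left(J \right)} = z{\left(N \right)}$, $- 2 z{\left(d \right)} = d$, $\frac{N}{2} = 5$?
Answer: $-1800$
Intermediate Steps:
$N = 10$ ($N = 2 \cdot 5 = 10$)
$z{\left(d \right)} = - \frac{d}{2}$
$o{\left(J \right)} = -5$ ($o{\left(J \right)} = \left(- \frac{1}{2}\right) 10 = -5$)
$j = 5$ ($j = \left(-1\right) \left(-5\right) = 5$)
$u{\left(42,90 \right)} j 4 \left(-1\right) = 90 \cdot 5 \cdot 4 \left(-1\right) = 90 \cdot 20 \left(-1\right) = 90 \left(-20\right) = -1800$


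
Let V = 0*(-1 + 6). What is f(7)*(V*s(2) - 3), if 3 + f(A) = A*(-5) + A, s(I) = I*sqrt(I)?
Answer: 93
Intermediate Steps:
s(I) = I**(3/2)
V = 0 (V = 0*5 = 0)
f(A) = -3 - 4*A (f(A) = -3 + (A*(-5) + A) = -3 + (-5*A + A) = -3 - 4*A)
f(7)*(V*s(2) - 3) = (-3 - 4*7)*(0*2**(3/2) - 3) = (-3 - 28)*(0*(2*sqrt(2)) - 3) = -31*(0 - 3) = -31*(-3) = 93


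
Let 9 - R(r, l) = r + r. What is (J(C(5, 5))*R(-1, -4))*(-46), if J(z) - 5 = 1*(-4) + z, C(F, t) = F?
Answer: -3036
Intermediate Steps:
R(r, l) = 9 - 2*r (R(r, l) = 9 - (r + r) = 9 - 2*r)
J(z) = 1 + z (J(z) = 5 + (1*(-4) + z) = 5 + (-4 + z) = 1 + z)
(J(C(5, 5))*R(-1, -4))*(-46) = ((1 + 5)*(9 - 2*(-1)))*(-46) = (6*(9 + 2))*(-46) = (6*11)*(-46) = 66*(-46) = -3036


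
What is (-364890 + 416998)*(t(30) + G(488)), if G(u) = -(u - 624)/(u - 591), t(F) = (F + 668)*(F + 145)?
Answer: 655587109912/103 ≈ 6.3649e+9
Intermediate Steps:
t(F) = (145 + F)*(668 + F) (t(F) = (668 + F)*(145 + F) = (145 + F)*(668 + F))
G(u) = -(-624 + u)/(-591 + u)
(-364890 + 416998)*(t(30) + G(488)) = (-364890 + 416998)*((96860 + 30² + 813*30) + (624 - 1*488)/(-591 + 488)) = 52108*((96860 + 900 + 24390) + (624 - 488)/(-103)) = 52108*(122150 - 1/103*136) = 52108*(122150 - 136/103) = 52108*(12581314/103) = 655587109912/103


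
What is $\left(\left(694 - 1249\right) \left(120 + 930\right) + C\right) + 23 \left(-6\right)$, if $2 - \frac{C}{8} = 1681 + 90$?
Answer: $-597040$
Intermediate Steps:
$C = -14152$ ($C = 16 - 8 \left(1681 + 90\right) = 16 - 14168 = -14152$)
$\left(\left(694 - 1249\right) \left(120 + 930\right) + C\right) + 23 \left(-6\right) = \left(\left(694 - 1249\right) \left(120 + 930\right) - 14152\right) + 23 \left(-6\right) = \left(\left(-555\right) 1050 - 14152\right) - 138 = \left(-582750 - 14152\right) - 138 = -596902 - 138 = -597040$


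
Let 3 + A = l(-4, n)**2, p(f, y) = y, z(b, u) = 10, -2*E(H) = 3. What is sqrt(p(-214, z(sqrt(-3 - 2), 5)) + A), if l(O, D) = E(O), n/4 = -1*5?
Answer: sqrt(37)/2 ≈ 3.0414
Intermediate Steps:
n = -20 (n = 4*(-1*5) = 4*(-5) = -20)
E(H) = -3/2 (E(H) = -1/2*3 = -3/2)
l(O, D) = -3/2
A = -3/4 (A = -3 + (-3/2)**2 = -3 + 9/4 = -3/4 ≈ -0.75000)
sqrt(p(-214, z(sqrt(-3 - 2), 5)) + A) = sqrt(10 - 3/4) = sqrt(37/4) = sqrt(37)/2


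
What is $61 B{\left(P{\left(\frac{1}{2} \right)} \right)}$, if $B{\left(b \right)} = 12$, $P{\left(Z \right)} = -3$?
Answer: $732$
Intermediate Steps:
$61 B{\left(P{\left(\frac{1}{2} \right)} \right)} = 61 \cdot 12 = 732$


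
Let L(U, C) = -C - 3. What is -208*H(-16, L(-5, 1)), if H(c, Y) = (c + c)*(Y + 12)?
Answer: 53248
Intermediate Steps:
L(U, C) = -3 - C
H(c, Y) = 2*c*(12 + Y) (H(c, Y) = (2*c)*(12 + Y) = 2*c*(12 + Y))
-208*H(-16, L(-5, 1)) = -416*(-16)*(12 + (-3 - 1*1)) = -416*(-16)*(12 + (-3 - 1)) = -416*(-16)*(12 - 4) = -416*(-16)*8 = -208*(-256) = 53248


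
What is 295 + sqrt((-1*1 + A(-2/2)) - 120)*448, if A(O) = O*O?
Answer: 295 + 896*I*sqrt(30) ≈ 295.0 + 4907.6*I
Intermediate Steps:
A(O) = O**2
295 + sqrt((-1*1 + A(-2/2)) - 120)*448 = 295 + sqrt((-1*1 + (-2/2)**2) - 120)*448 = 295 + sqrt((-1 + (-2*1/2)**2) - 120)*448 = 295 + sqrt((-1 + (-1)**2) - 120)*448 = 295 + sqrt((-1 + 1) - 120)*448 = 295 + sqrt(0 - 120)*448 = 295 + sqrt(-120)*448 = 295 + (2*I*sqrt(30))*448 = 295 + 896*I*sqrt(30)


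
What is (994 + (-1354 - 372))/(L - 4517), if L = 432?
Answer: 732/4085 ≈ 0.17919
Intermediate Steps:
(994 + (-1354 - 372))/(L - 4517) = (994 + (-1354 - 372))/(432 - 4517) = (994 - 1726)/(-4085) = -732*(-1/4085) = 732/4085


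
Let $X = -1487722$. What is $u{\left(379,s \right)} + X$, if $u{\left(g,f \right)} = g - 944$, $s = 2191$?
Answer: $-1488287$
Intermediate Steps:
$u{\left(g,f \right)} = -944 + g$
$u{\left(379,s \right)} + X = \left(-944 + 379\right) - 1487722 = -565 - 1487722 = -1488287$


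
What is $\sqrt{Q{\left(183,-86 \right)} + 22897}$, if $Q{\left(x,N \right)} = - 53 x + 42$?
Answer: $2 \sqrt{3310} \approx 115.07$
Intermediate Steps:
$Q{\left(x,N \right)} = 42 - 53 x$
$\sqrt{Q{\left(183,-86 \right)} + 22897} = \sqrt{\left(42 - 9699\right) + 22897} = \sqrt{-9657 + 22897} = \sqrt{13240} = 2 \sqrt{3310}$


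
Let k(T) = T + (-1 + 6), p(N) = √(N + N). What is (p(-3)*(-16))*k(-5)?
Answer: 0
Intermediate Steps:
p(N) = √2*√N (p(N) = √(2*N) = √2*√N)
k(T) = 5 + T (k(T) = T + 5 = 5 + T)
(p(-3)*(-16))*k(-5) = ((√2*√(-3))*(-16))*(5 - 5) = ((√2*(I*√3))*(-16))*0 = ((I*√6)*(-16))*0 = -16*I*√6*0 = 0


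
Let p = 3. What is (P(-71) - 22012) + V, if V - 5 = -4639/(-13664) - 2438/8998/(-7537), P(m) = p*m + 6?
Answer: -10292301292240675/463332070432 ≈ -22214.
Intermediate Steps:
P(m) = 6 + 3*m (P(m) = 3*m + 6 = 6 + 3*m)
V = 2473980687933/463332070432 (V = 5 + (-4639/(-13664) - 2438/8998/(-7537)) = 5 + (-4639*(-1/13664) - 2438*1/8998*(-1/7537)) = 5 + (4639/13664 - 1219/4499*(-1/7537)) = 5 + (4639/13664 + 1219/33908963) = 5 + 157320335773/463332070432 = 2473980687933/463332070432 ≈ 5.3395)
(P(-71) - 22012) + V = ((6 + 3*(-71)) - 22012) + 2473980687933/463332070432 = ((6 - 213) - 22012) + 2473980687933/463332070432 = (-207 - 22012) + 2473980687933/463332070432 = -22219 + 2473980687933/463332070432 = -10292301292240675/463332070432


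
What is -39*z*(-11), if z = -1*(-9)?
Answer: 3861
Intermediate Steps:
z = 9
-39*z*(-11) = -39*9*(-11) = -351*(-11) = 3861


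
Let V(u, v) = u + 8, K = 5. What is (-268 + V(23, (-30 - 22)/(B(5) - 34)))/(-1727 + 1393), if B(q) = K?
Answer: 237/334 ≈ 0.70958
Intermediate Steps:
B(q) = 5
V(u, v) = 8 + u
(-268 + V(23, (-30 - 22)/(B(5) - 34)))/(-1727 + 1393) = (-268 + (8 + 23))/(-1727 + 1393) = (-268 + 31)/(-334) = -237*(-1/334) = 237/334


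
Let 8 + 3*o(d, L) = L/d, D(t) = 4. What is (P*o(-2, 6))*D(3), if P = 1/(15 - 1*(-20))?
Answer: -44/105 ≈ -0.41905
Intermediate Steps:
P = 1/35 (P = 1/(15 + 20) = 1/35 ≈ 0.028571)
o(d, L) = -8/3 + L/(3*d) (o(d, L) = -8/3 + (L/d)/3 = -8/3 + L/(3*d))
(P*o(-2, 6))*D(3) = (((⅓)*(6 - 8*(-2))/(-2))/35)*4 = (((⅓)*(-½)*(6 + 16))/35)*4 = (((⅓)*(-½)*22)/35)*4 = ((1/35)*(-11/3))*4 = -11/105*4 = -44/105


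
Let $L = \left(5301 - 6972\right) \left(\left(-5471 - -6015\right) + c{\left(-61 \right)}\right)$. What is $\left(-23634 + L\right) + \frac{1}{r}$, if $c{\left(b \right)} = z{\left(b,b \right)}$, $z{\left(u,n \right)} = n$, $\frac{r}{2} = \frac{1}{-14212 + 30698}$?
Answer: $-822484$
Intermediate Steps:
$r = \frac{1}{8243}$ ($r = \frac{2}{-14212 + 30698} = \frac{2}{16486} = 2 \cdot \frac{1}{16486} = \frac{1}{8243} \approx 0.00012132$)
$c{\left(b \right)} = b$
$L = -807093$ ($L = \left(5301 - 6972\right) \left(\left(-5471 - -6015\right) - 61\right) = - 1671 \left(\left(-5471 + 6015\right) - 61\right) = - 1671 \left(544 - 61\right) = \left(-1671\right) 483 = -807093$)
$\left(-23634 + L\right) + \frac{1}{r} = \left(-23634 - 807093\right) + \frac{1}{\frac{1}{8243}} = -830727 + 8243 = -822484$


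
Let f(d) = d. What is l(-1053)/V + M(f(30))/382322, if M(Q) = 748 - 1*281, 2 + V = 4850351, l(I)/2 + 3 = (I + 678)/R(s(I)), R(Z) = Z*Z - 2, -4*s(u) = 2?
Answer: 5662233119/4326921970882 ≈ 0.0013086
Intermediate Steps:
s(u) = -1/2 (s(u) = -1/4*2 = -1/2)
R(Z) = -2 + Z**2 (R(Z) = Z**2 - 2 = -2 + Z**2)
l(I) = -5466/7 - 8*I/7 (l(I) = -6 + 2*((I + 678)/(-2 + (-1/2)**2)) = -6 + 2*((678 + I)/(-2 + 1/4)) = -6 + 2*((678 + I)/(-7/4)) = -6 + 2*((678 + I)*(-4/7)) = -6 + 2*(-2712/7 - 4*I/7) = -6 + (-5424/7 - 8*I/7) = -5466/7 - 8*I/7)
V = 4850349 (V = -2 + 4850351 = 4850349)
M(Q) = 467 (M(Q) = 748 - 281 = 467)
l(-1053)/V + M(f(30))/382322 = (-5466/7 - 8/7*(-1053))/4850349 + 467/382322 = (-5466/7 + 8424/7)*(1/4850349) + 467*(1/382322) = (2958/7)*(1/4850349) + 467/382322 = 986/11317481 + 467/382322 = 5662233119/4326921970882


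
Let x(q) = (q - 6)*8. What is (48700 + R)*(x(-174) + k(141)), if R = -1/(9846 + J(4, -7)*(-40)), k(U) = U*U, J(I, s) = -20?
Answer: 9560924529759/10646 ≈ 8.9808e+8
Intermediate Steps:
x(q) = -48 + 8*q (x(q) = (-6 + q)*8 = -48 + 8*q)
k(U) = U²
R = -1/10646 (R = -1/(9846 - 20*(-40)) = -1/(9846 + 800) = -1/10646 ≈ -9.3932e-5)
(48700 + R)*(x(-174) + k(141)) = (48700 - 1/10646)*((-48 + 8*(-174)) + 141²) = 518460199*((-48 - 1392) + 19881)/10646 = 518460199*(-1440 + 19881)/10646 = (518460199/10646)*18441 = 9560924529759/10646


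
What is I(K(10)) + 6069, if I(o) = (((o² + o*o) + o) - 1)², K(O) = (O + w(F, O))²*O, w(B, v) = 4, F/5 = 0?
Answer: 59061668861350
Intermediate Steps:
F = 0 (F = 5*0 = 0)
K(O) = O*(4 + O)² (K(O) = (O + 4)²*O = (4 + O)²*O = O*(4 + O)²)
I(o) = (-1 + o + 2*o²)² (I(o) = (((o² + o²) + o) - 1)² = ((2*o² + o) - 1)² = ((o + 2*o²) - 1)² = (-1 + o + 2*o²)²)
I(K(10)) + 6069 = (-1 + 10*(4 + 10)² + 2*(10*(4 + 10)²)²)² + 6069 = (-1 + 10*14² + 2*(10*14²)²)² + 6069 = (-1 + 10*196 + 2*(10*196)²)² + 6069 = (-1 + 1960 + 2*1960²)² + 6069 = (-1 + 1960 + 2*3841600)² + 6069 = (-1 + 1960 + 7683200)² + 6069 = 7685159² + 6069 = 59061668855281 + 6069 = 59061668861350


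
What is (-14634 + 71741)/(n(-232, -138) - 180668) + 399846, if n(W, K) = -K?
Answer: 72184141273/180530 ≈ 3.9985e+5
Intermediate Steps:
(-14634 + 71741)/(n(-232, -138) - 180668) + 399846 = (-14634 + 71741)/(-1*(-138) - 180668) + 399846 = 57107/(138 - 180668) + 399846 = 57107/(-180530) + 399846 = 57107*(-1/180530) + 399846 = -57107/180530 + 399846 = 72184141273/180530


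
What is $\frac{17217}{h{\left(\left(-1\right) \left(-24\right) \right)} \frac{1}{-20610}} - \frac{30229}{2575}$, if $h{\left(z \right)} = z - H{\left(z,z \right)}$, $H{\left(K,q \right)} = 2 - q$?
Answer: $- \frac{456860246642}{59225} \approx -7.714 \cdot 10^{6}$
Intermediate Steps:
$h{\left(z \right)} = -2 + 2 z$ ($h{\left(z \right)} = z - \left(2 - z\right) = z + \left(-2 + z\right) = -2 + 2 z$)
$\frac{17217}{h{\left(\left(-1\right) \left(-24\right) \right)} \frac{1}{-20610}} - \frac{30229}{2575} = \frac{17217}{\left(-2 + 2 \left(\left(-1\right) \left(-24\right)\right)\right) \frac{1}{-20610}} - \frac{30229}{2575} = \frac{17217}{\left(-2 + 2 \cdot 24\right) \left(- \frac{1}{20610}\right)} - \frac{30229}{2575} = \frac{17217}{\left(-2 + 48\right) \left(- \frac{1}{20610}\right)} - \frac{30229}{2575} = \frac{17217}{46 \left(- \frac{1}{20610}\right)} - \frac{30229}{2575} = \frac{17217}{- \frac{23}{10305}} - \frac{30229}{2575} = 17217 \left(- \frac{10305}{23}\right) - \frac{30229}{2575} = - \frac{177421185}{23} - \frac{30229}{2575} = - \frac{456860246642}{59225}$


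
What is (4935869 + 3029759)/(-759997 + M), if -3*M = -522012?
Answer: -7965628/585993 ≈ -13.593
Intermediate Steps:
M = 174004 (M = -⅓*(-522012) = 174004)
(4935869 + 3029759)/(-759997 + M) = (4935869 + 3029759)/(-759997 + 174004) = 7965628/(-585993) = 7965628*(-1/585993) = -7965628/585993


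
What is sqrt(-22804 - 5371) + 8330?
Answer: 8330 + 35*I*sqrt(23) ≈ 8330.0 + 167.85*I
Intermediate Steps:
sqrt(-22804 - 5371) + 8330 = sqrt(-28175) + 8330 = 35*I*sqrt(23) + 8330 = 8330 + 35*I*sqrt(23)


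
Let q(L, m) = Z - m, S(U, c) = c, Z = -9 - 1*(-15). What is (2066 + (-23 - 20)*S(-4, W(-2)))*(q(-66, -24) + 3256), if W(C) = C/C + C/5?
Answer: 33520486/5 ≈ 6.7041e+6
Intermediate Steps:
W(C) = 1 + C/5 (W(C) = 1 + C*(⅕) = 1 + C/5)
Z = 6 (Z = -9 + 15 = 6)
q(L, m) = 6 - m
(2066 + (-23 - 20)*S(-4, W(-2)))*(q(-66, -24) + 3256) = (2066 + (-23 - 20)*(1 + (⅕)*(-2)))*((6 - 1*(-24)) + 3256) = (2066 - 43*(1 - ⅖))*((6 + 24) + 3256) = (2066 - 43*⅗)*(30 + 3256) = (2066 - 129/5)*3286 = (10201/5)*3286 = 33520486/5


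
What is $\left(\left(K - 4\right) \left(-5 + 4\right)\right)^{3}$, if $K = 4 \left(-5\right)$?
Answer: $13824$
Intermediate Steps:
$K = -20$
$\left(\left(K - 4\right) \left(-5 + 4\right)\right)^{3} = \left(\left(-20 - 4\right) \left(-5 + 4\right)\right)^{3} = \left(\left(-24\right) \left(-1\right)\right)^{3} = 24^{3} = 13824$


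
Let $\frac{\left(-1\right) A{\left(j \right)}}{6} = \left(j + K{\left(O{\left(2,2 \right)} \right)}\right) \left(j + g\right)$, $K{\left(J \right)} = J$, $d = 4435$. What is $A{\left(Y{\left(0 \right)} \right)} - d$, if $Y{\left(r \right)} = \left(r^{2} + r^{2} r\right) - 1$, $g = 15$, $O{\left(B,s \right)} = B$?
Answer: $-4519$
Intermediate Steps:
$Y{\left(r \right)} = -1 + r^{2} + r^{3}$ ($Y{\left(r \right)} = \left(r^{2} + r^{3}\right) - 1 = -1 + r^{2} + r^{3}$)
$A{\left(j \right)} = - 6 \left(2 + j\right) \left(15 + j\right)$ ($A{\left(j \right)} = - 6 \left(j + 2\right) \left(j + 15\right) = - 6 \left(2 + j\right) \left(15 + j\right)$)
$A{\left(Y{\left(0 \right)} \right)} - d = \left(-180 - 102 \left(-1 + 0^{2} + 0^{3}\right) - 6 \left(-1 + 0^{2} + 0^{3}\right)^{2}\right) - 4435 = \left(-180 - 102 \left(-1 + 0 + 0\right) - 6 \left(-1 + 0 + 0\right)^{2}\right) - 4435 = \left(-180 - -102 - 6 \left(-1\right)^{2}\right) - 4435 = \left(-180 + 102 - 6\right) - 4435 = -84 - 4435 = -4519$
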